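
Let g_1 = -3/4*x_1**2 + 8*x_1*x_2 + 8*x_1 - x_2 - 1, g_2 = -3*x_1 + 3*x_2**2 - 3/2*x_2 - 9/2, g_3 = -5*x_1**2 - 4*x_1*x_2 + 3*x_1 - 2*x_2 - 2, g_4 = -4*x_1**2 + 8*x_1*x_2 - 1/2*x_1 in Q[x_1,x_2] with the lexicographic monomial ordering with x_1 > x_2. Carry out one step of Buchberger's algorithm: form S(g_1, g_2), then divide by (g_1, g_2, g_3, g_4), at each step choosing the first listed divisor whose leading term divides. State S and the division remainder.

lcm(LM(g_1), LM(g_2)) = x_1**2.
S = (lcm/LT(g_1))·g_1 − (lcm/LT(g_2))·g_2 = x_1*x_2**2 - 67/6*x_1*x_2 - 73/6*x_1 + 4/3*x_2 + 4/3.
Reduce S modulo (g_1, g_2, g_3, g_4) in that order:
  leading term x_1*x_2**2: subtract (-1/3*x_2**2)·g_2 from x_1*x_2**2 - 67/6*x_1*x_2 - 73/6*x_1 + 4/3*x_2 + 4/3 → -67/6*x_1*x_2 - 73/6*x_1 + x_2**4 - 1/2*x_2**3 - 3/2*x_2**2 + 4/3*x_2 + 4/3
  leading term x_1*x_2: subtract (67/18*x_2)·g_2 from -67/6*x_1*x_2 - 73/6*x_1 + x_2**4 - 1/2*x_2**3 - 3/2*x_2**2 + 4/3*x_2 + 4/3 → -73/6*x_1 + x_2**4 - 35/3*x_2**3 + 49/12*x_2**2 + 217/12*x_2 + 4/3
  leading term x_1: subtract (73/18)·g_2 from -73/6*x_1 + x_2**4 - 35/3*x_2**3 + 49/12*x_2**2 + 217/12*x_2 + 4/3 → x_2**4 - 35/3*x_2**3 - 97/12*x_2**2 + 145/6*x_2 + 235/12
  leading term x_2**4: no divisor's leading term divides it; move x_2**4 to the remainder.
  leading term x_2**3: no divisor's leading term divides it; move -35/3*x_2**3 to the remainder.
  leading term x_2**2: no divisor's leading term divides it; move -97/12*x_2**2 to the remainder.
  leading term x_2: no divisor's leading term divides it; move 145/6*x_2 to the remainder.
  leading term 1: no divisor's leading term divides it; move 235/12 to the remainder.
The remainder x_2**4 - 35/3*x_2**3 - 97/12*x_2**2 + 145/6*x_2 + 235/12 is nonzero, so it would be added as the next basis element.

S(g_1, g_2) = x_1*x_2**2 - 67/6*x_1*x_2 - 73/6*x_1 + 4/3*x_2 + 4/3; remainder on division = x_2**4 - 35/3*x_2**3 - 97/12*x_2**2 + 145/6*x_2 + 235/12.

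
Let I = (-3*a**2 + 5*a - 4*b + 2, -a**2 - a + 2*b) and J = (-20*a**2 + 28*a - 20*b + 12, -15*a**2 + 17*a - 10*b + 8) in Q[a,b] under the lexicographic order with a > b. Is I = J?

Equality of ideals is decidable: compute both reduced Gröbner bases (unique for the ordering) and check whether they agree.
Buchberger on the first generating set:
f_1 = -3*a**2 + 5*a - 4*b + 2, LT = a**2.
f_2 = -a**2 - a + 2*b, LT = a**2.

S(f_1,f_2): lcm = a**2. S = -8/3*a + 10/3*b - 2/3.
  leading term a: no divisor's leading term divides it; move -8/3*a to the remainder.
  leading term b: no divisor's leading term divides it; move 10/3*b to the remainder.
  leading term 1: no divisor's leading term divides it; move -2/3 to the remainder.
  remainder -8/3*a + 10/3*b - 2/3 ≠ 0; add g_3 = -8/3*a + 10/3*b - 2/3 to the basis.

S(f_1,g_3): lcm = a**2. S = 5/4*a*b - 23/12*a + 4/3*b - 2/3.
  leading term a*b: subtract (-15/32*b)·g_3 from 5/4*a*b - 23/12*a + 4/3*b - 2/3 → -23/12*a + 25/16*b**2 + 49/48*b - 2/3
  leading term a: subtract (23/32)·g_3 from -23/12*a + 25/16*b**2 + 49/48*b - 2/3 → 25/16*b**2 - 11/8*b - 3/16
  leading term b**2: no divisor's leading term divides it; move 25/16*b**2 to the remainder.
  leading term b: no divisor's leading term divides it; move -11/8*b to the remainder.
  leading term 1: no divisor's leading term divides it; move -3/16 to the remainder.
  remainder 25/16*b**2 - 11/8*b - 3/16 ≠ 0; add g_4 = 25/16*b**2 - 11/8*b - 3/16 to the basis.

The other S-polynomials (S(f_2,g_3), S(f_1,g_4), S(f_2,g_4), S(g_3,g_4)) all reduce to 0 modulo the current basis, so we have a Gröbner basis.
Inter-reduce: drop elements whose leading term is divisible by another's, tail-reduce, and make monic.
Reduced Gröbner basis: {a - 5/4*b + 1/4, b**2 - 22/25*b - 3/25}.

Buchberger on the second generating set:
h_1 = -20*a**2 + 28*a - 20*b + 12, LT = a**2.
h_2 = -15*a**2 + 17*a - 10*b + 8, LT = a**2.

S(h_1,h_2): lcm = a**2. S = -4/15*a + 1/3*b - 1/15.
  leading term a: no divisor's leading term divides it; move -4/15*a to the remainder.
  leading term b: no divisor's leading term divides it; move 1/3*b to the remainder.
  leading term 1: no divisor's leading term divides it; move -1/15 to the remainder.
  remainder -4/15*a + 1/3*b - 1/15 ≠ 0; add k_3 = -4/15*a + 1/3*b - 1/15 to the basis.

S(h_1,k_3): lcm = a**2. S = 5/4*a*b - 33/20*a + b - 3/5.
  leading term a*b: subtract (-75/16*b)·k_3 from 5/4*a*b - 33/20*a + b - 3/5 → -33/20*a + 25/16*b**2 + 11/16*b - 3/5
  leading term a: subtract (99/16)·k_3 from -33/20*a + 25/16*b**2 + 11/16*b - 3/5 → 25/16*b**2 - 11/8*b - 3/16
  leading term b**2: no divisor's leading term divides it; move 25/16*b**2 to the remainder.
  leading term b: no divisor's leading term divides it; move -11/8*b to the remainder.
  leading term 1: no divisor's leading term divides it; move -3/16 to the remainder.
  remainder 25/16*b**2 - 11/8*b - 3/16 ≠ 0; add k_4 = 25/16*b**2 - 11/8*b - 3/16 to the basis.

The other S-polynomials (S(h_2,k_3), S(h_1,k_4), S(h_2,k_4), S(k_3,k_4)) all reduce to 0 modulo the current basis, so we have a Gröbner basis.
Inter-reduce: drop elements whose leading term is divisible by another's, tail-reduce, and make monic.
Reduced Gröbner basis: {a - 5/4*b + 1/4, b**2 - 22/25*b - 3/25}.

These coincide, so the ideals are equal.

Yes, the ideals are equal.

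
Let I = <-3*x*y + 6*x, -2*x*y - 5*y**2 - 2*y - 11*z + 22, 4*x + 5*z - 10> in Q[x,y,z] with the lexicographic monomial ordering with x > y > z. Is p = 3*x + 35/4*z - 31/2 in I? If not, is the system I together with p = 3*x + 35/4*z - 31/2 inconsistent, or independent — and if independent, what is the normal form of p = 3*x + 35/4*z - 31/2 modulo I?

First compute the reduced Gröbner basis of I by Buchberger's algorithm.
f_1 = -3*x*y + 6*x, LT = x*y.
f_2 = -2*x*y - 5*y**2 - 2*y - 11*z + 22, LT = x*y.
f_3 = 4*x + 5*z - 10, LT = x.

S(f_1,f_2): lcm = x*y. S = -2*x - 5/2*y**2 - y - 11/2*z + 11.
  reduce S modulo (f_1, f_2, f_3):
  remainder -5/2*y**2 - y - 3*z + 6 ≠ 0; add h_4 = -5/2*y**2 - y - 3*z + 6 to the basis.

S(f_1,f_3): lcm = x*y. S = -2*x - 5/4*y*z + 5/2*y.
  reduce S modulo (f_1, f_2, f_3, h_4):
  remainder -5/4*y*z + 5/2*y + 5/2*z - 5 ≠ 0; add h_5 = -5/4*y*z + 5/2*y + 5/2*z - 5 to the basis.

S(f_1,h_4): lcm = x*y**2. S = -12/5*x*y - 6/5*x*z + 12/5*x.
  reduce S modulo (f_1, f_2, f_3, h_4, h_5):
  remainder 3/2*z**2 - 6 ≠ 0; add h_6 = 3/2*z**2 - 6 to the basis.

The other S-polynomials (S(f_2,f_3), S(f_2,h_4), S(f_3,h_4), S(f_1,h_5), S(f_2,h_5), S(f_3,h_5), S(h_4,h_5), S(f_1,h_6), S(f_2,h_6), S(f_3,h_6), S(h_4,h_6), S(h_5,h_6)) all reduce to 0 modulo the current basis, so we have a Gröbner basis.
Inter-reduce: drop elements whose leading term is divisible by another's, tail-reduce, and make monic.
Reduced Gröbner basis: {x + 5/4*z - 5/2, y**2 + 2/5*y + 6/5*z - 12/5, y*z - 2*y - 2*z + 4, z**2 - 4}.
Label its elements g_1 = x + 5/4*z - 5/2, g_2 = y**2 + 2/5*y + 6/5*z - 12/5, g_3 = y*z - 2*y - 2*z + 4, g_4 = z**2 - 4.

Reduce p = 3*x + 35/4*z - 31/2 modulo G:
  leading term x: subtract (3)·g_1 from 3*x + 35/4*z - 31/2 → 5*z - 8
  leading term z: no divisor's leading term divides it; move 5*z to the remainder.
  leading term 1: no divisor's leading term divides it; move -8 to the remainder.
  normal form = 5*z - 8.
The normal form is nonzero, so p ∉ I. Since p minus its normal form lies in I, I + (p) = I + (r) where r = 5*z - 8; decide whether this ideal is the whole ring.
Run Buchberger on G together with r (pairs among the g_i already reduce to 0 since G is a Gröbner basis):
g_1 = x + 5/4*z - 5/2, LT = x.
g_2 = y**2 + 2/5*y + 6/5*z - 12/5, LT = y**2.
g_3 = y*z - 2*y - 2*z + 4, LT = y*z.
g_4 = z**2 - 4, LT = z**2.
r = 5*z - 8, LT = z.

S(g_3,r): lcm = y*z. S = -2/5*y - 2*z + 4.
  reduce S modulo (g_1, g_2, g_3, g_4, r):
  remainder -2/5*y + 4/5 ≠ 0; add m_6 = -2/5*y + 4/5 to the basis.

S(g_4,r): lcm = z**2. S = 8/5*z - 4.
  reduce S modulo (g_1, g_2, g_3, g_4, r, m_6):
  remainder -36/25 ≠ 0; add m_7 = -36/25 to the basis.

The other S-polynomials (S(g_1,g_2), S(g_1,g_3), S(g_1,g_4), S(g_1,r), S(g_2,g_3), S(g_2,g_4), S(g_2,r), S(g_3,g_4), S(g_1,m_6), S(g_2,m_6), S(g_3,m_6), S(g_4,m_6), S(r,m_6), S(g_1,m_7), S(g_2,m_7), S(g_3,m_7), S(g_4,m_7), S(r,m_7), S(m_6,m_7)) all reduce to 0 modulo the current basis, so we have a Gröbner basis.
Inter-reduce: drop elements whose leading term is divisible by another's, tail-reduce, and make monic.
Reduced Gröbner basis: {1}.
The reduced Gröbner basis of I + (p) is {1}: the ideal is the whole ring, so the enlarged system has no common solution — adjoining p is inconsistent.

Adjoining 3*x + 35/4*z - 31/2 makes the ideal the whole ring: the system is inconsistent.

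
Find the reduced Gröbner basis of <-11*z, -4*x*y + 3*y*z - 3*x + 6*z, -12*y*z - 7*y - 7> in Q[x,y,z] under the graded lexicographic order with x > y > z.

Buchberger's algorithm terminates because the ascending chain of leading-term ideals stabilizes.

f_1 = -11*z, LT = z.
f_2 = -4*x*y + 3*y*z - 3*x + 6*z, LT = x*y.
f_3 = -12*y*z - 7*y - 7, LT = y*z.

S(f_1,f_3): lcm = y*z. S = -7/12*y - 7/12.
  reduce S modulo (f_1, f_2, f_3):
  remainder -7/12*y - 7/12 ≠ 0; add g_4 = -7/12*y - 7/12 to the basis.

S(f_2,f_3): lcm = x*y*z. S = -3/4*y*z**2 - 7/12*x*y + 3/4*x*z - 3/2*z**2 - 7/12*x.
  reduce S modulo (f_1, f_2, f_3, g_4):
  remainder -7/48*x ≠ 0; add g_5 = -7/48*x to the basis.

The other S-polynomials (S(f_1,f_2), S(f_1,g_4), S(f_2,g_4), S(f_3,g_4), S(f_1,g_5), S(f_2,g_5), S(f_3,g_5), S(g_4,g_5)) all reduce to 0 modulo the current basis, so we have a Gröbner basis.
Inter-reduce: drop elements whose leading term is divisible by another's, tail-reduce, and make monic.

G = {x, y + 1, z}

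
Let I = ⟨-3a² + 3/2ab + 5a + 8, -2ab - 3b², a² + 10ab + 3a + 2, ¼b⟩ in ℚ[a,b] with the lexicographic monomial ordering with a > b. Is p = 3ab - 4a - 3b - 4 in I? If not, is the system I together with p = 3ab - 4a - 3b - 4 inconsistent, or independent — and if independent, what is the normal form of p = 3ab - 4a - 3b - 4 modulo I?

3ab - 4a - 3b - 4 lies in I (it reduces to 0).

First compute the reduced Gröbner basis of I by Buchberger's algorithm.
f_1 = -3a² + 3/2ab + 5a + 8, LT = a².
f_2 = -2ab - 3b², LT = ab.
f_3 = a² + 10ab + 3a + 2, LT = a².
f_4 = ¼b, LT = b.

S(f_1,f_3): lcm = a². S = -21/2ab - 14/3a - 14/3.
  reduce S modulo (f_1, f_2, f_3, f_4):
  remainder -14/3a - 14/3 ≠ 0; add h_5 = -14/3a - 14/3 to the basis.

The other S-polynomials (S(f_1,f_2), S(f_1,f_4), S(f_2,f_3), S(f_2,f_4), S(f_3,f_4), S(f_1,h_5), S(f_2,h_5), S(f_3,h_5), S(f_4,h_5)) all reduce to 0 modulo the current basis, so we have a Gröbner basis.
Inter-reduce: drop elements whose leading term is divisible by another's, tail-reduce, and make monic.
Reduced Gröbner basis: {a + 1, b}.
Label its elements g_1 = a + 1, g_2 = b.

Reduce p = 3ab - 4a - 3b - 4 modulo G:
  leading term ab: subtract (3b)·g_1 from 3ab - 4a - 3b - 4 → -4a - 6b - 4
  leading term a: subtract (-4)·g_1 from -4a - 6b - 4 → -6b
  leading term b: subtract (-6)·g_2 from -6b → 0
  normal form = 0.
Since the normal form is 0, p ∈ I.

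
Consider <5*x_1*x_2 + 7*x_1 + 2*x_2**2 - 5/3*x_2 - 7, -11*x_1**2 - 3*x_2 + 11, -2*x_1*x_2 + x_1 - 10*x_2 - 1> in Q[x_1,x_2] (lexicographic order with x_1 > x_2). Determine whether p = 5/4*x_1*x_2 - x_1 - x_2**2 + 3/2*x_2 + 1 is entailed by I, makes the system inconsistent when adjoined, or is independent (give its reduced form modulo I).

5/4*x_1*x_2 - x_1 - x_2**2 + 3/2*x_2 + 1 lies in I (it reduces to 0).

First compute the reduced Gröbner basis of I by Buchberger's algorithm.
f_1 = 5*x_1*x_2 + 7*x_1 + 2*x_2**2 - 5/3*x_2 - 7, LT = x_1*x_2.
f_2 = -11*x_1**2 - 3*x_2 + 11, LT = x_1**2.
f_3 = -2*x_1*x_2 + x_1 - 10*x_2 - 1, LT = x_1*x_2.

S(f_1,f_2): lcm = x_1**2*x_2. S = 7/5*x_1**2 + 2/5*x_1*x_2**2 - 1/3*x_1*x_2 - 7/5*x_1 - 3/11*x_2**2 + x_2.
  leading term x_1**2: subtract (-7/55)·f_2 from 7/5*x_1**2 + 2/5*x_1*x_2**2 - 1/3*x_1*x_2 - 7/5*x_1 - 3/11*x_2**2 + x_2 → 2/5*x_1*x_2**2 - 1/3*x_1*x_2 - 7/5*x_1 - 3/11*x_2**2 + 34/55*x_2 + 7/5
  leading term x_1*x_2**2: subtract (2/25*x_2)·f_1 from 2/5*x_1*x_2**2 - 1/3*x_1*x_2 - 7/5*x_1 - 3/11*x_2**2 + 34/55*x_2 + 7/5 → -67/75*x_1*x_2 - 7/5*x_1 - 4/25*x_2**3 - 23/165*x_2**2 + 324/275*x_2 + 7/5
  leading term x_1*x_2: subtract (-67/375)·f_1 from -67/75*x_1*x_2 - 7/5*x_1 - 4/25*x_2**3 - 23/165*x_2**2 + 324/275*x_2 + 7/5 → -56/375*x_1 - 4/25*x_2**3 + 899/4125*x_2**2 + 2179/2475*x_2 + 56/375
  leading term x_1: no divisor's leading term divides it; move -56/375*x_1 to the remainder.
  leading term x_2**3: no divisor's leading term divides it; move -4/25*x_2**3 to the remainder.
  leading term x_2**2: no divisor's leading term divides it; move 899/4125*x_2**2 to the remainder.
  leading term x_2: no divisor's leading term divides it; move 2179/2475*x_2 to the remainder.
  leading term 1: no divisor's leading term divides it; move 56/375 to the remainder.
  remainder -56/375*x_1 - 4/25*x_2**3 + 899/4125*x_2**2 + 2179/2475*x_2 + 56/375 ≠ 0; add h_4 = -56/375*x_1 - 4/25*x_2**3 + 899/4125*x_2**2 + 2179/2475*x_2 + 56/375 to the basis.

S(f_1,f_3): lcm = x_1*x_2. S = 19/10*x_1 + 2/5*x_2**2 - 16/3*x_2 - 19/10.
  leading term x_1: subtract (-1425/112)·h_4 from 19/10*x_1 + 2/5*x_2**2 - 16/3*x_2 - 19/10 → -57/28*x_2**3 + 3909/1232*x_2**2 + 21689/3696*x_2
  leading term x_2**3: no divisor's leading term divides it; move -57/28*x_2**3 to the remainder.
  leading term x_2**2: no divisor's leading term divides it; move 3909/1232*x_2**2 to the remainder.
  leading term x_2: no divisor's leading term divides it; move 21689/3696*x_2 to the remainder.
  remainder -57/28*x_2**3 + 3909/1232*x_2**2 + 21689/3696*x_2 ≠ 0; add h_5 = -57/28*x_2**3 + 3909/1232*x_2**2 + 21689/3696*x_2 to the basis.

S(f_2,f_3): lcm = x_1**2*x_2. S = 1/2*x_1**2 - 5*x_1*x_2 - 1/2*x_1 + 3/11*x_2**2 - x_2.
  leading term x_1**2: subtract (-1/22)·f_2 from 1/2*x_1**2 - 5*x_1*x_2 - 1/2*x_1 + 3/11*x_2**2 - x_2 → -5*x_1*x_2 - 1/2*x_1 + 3/11*x_2**2 - 25/22*x_2 + 1/2
  leading term x_1*x_2: subtract (-1)·f_1 from -5*x_1*x_2 - 1/2*x_1 + 3/11*x_2**2 - 25/22*x_2 + 1/2 → 13/2*x_1 + 25/11*x_2**2 - 185/66*x_2 - 13/2
  leading term x_1: subtract (-4875/112)·h_4 from 13/2*x_1 + 25/11*x_2**2 - 185/66*x_2 - 13/2 → -195/28*x_2**3 + 1317/112*x_2**2 + 131275/3696*x_2
  leading term x_2**3: subtract (65/19)·h_5 from -195/28*x_2**3 + 1317/112*x_2**2 + 131275/3696*x_2 → 189/209*x_2**2 + 6455/418*x_2
  leading term x_2**2: no divisor's leading term divides it; move 189/209*x_2**2 to the remainder.
  leading term x_2: no divisor's leading term divides it; move 6455/418*x_2 to the remainder.
  remainder 189/209*x_2**2 + 6455/418*x_2 ≠ 0; add h_6 = 189/209*x_2**2 + 6455/418*x_2 to the basis.

S(f_1,h_4): lcm = x_1*x_2. S = 7/5*x_1 - 15/14*x_2**4 + 899/616*x_2**3 + 58171/9240*x_2**2 + 2/3*x_2 - 7/5.
  leading term x_1: subtract (-75/8)·h_4 from 7/5*x_1 - 15/14*x_2**4 + 899/616*x_2**3 + 58171/9240*x_2**2 + 2/3*x_2 - 7/5 → -15/14*x_2**4 - 25/616*x_2**3 + 7705/924*x_2**2 + 785/88*x_2
  leading term x_2**4: subtract (10/19*x_2)·h_5 from -15/14*x_2**4 - 25/616*x_2**3 + 7705/924*x_2**2 + 785/88*x_2 → -65/38*x_2**3 + 26335/5016*x_2**2 + 785/88*x_2
  leading term x_2**3: subtract (910/1083)·h_5 from -65/38*x_2**3 + 26335/5016*x_2**2 + 785/88*x_2 → 30785/11913*x_2**2 + 142585/35739*x_2
  leading term x_2**2: subtract (30785/10773)·h_6 from 30785/11913*x_2**2 + 142585/35739*x_2 → -9513235/237006*x_2
  leading term x_2: no divisor's leading term divides it; move -9513235/237006*x_2 to the remainder.
  remainder -9513235/237006*x_2 ≠ 0; add h_7 = -9513235/237006*x_2 to the basis.

The other S-polynomials (S(f_2,h_4), S(f_3,h_4), S(f_1,h_5), S(f_2,h_5), S(f_3,h_5), S(h_4,h_5), S(f_1,h_6), S(f_2,h_6), S(f_3,h_6), S(h_4,h_6), S(h_5,h_6), S(f_1,h_7), S(f_2,h_7), S(f_3,h_7), S(h_4,h_7), S(h_5,h_7), S(h_6,h_7)) all reduce to 0 modulo the current basis, so we have a Gröbner basis.
Inter-reduce: drop elements whose leading term is divisible by another's, tail-reduce, and make monic.
Reduced Gröbner basis: {x_1 - 1, x_2}.
Label its elements g_1 = x_1 - 1, g_2 = x_2.

Reduce p = 5/4*x_1*x_2 - x_1 - x_2**2 + 3/2*x_2 + 1 modulo G:
  leading term x_1*x_2: subtract (5/4*x_2)·g_1 from 5/4*x_1*x_2 - x_1 - x_2**2 + 3/2*x_2 + 1 → -x_1 - x_2**2 + 11/4*x_2 + 1
  leading term x_1: subtract (-1)·g_1 from -x_1 - x_2**2 + 11/4*x_2 + 1 → -x_2**2 + 11/4*x_2
  leading term x_2**2: subtract (-x_2)·g_2 from -x_2**2 + 11/4*x_2 → 11/4*x_2
  leading term x_2: subtract (11/4)·g_2 from 11/4*x_2 → 0
  normal form = 0.
Since the normal form is 0, p ∈ I.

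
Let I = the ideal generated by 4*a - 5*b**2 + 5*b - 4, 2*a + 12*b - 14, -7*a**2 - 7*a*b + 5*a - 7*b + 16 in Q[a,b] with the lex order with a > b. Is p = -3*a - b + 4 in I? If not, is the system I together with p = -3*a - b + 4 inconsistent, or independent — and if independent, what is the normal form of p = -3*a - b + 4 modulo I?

First compute the reduced Gröbner basis of I by Buchberger's algorithm.
f_1 = 4*a - 5*b**2 + 5*b - 4, LT = a.
f_2 = 2*a + 12*b - 14, LT = a.
f_3 = -7*a**2 - 7*a*b + 5*a - 7*b + 16, LT = a**2.

S(f_1,f_2): lcm = a. S = -5/4*b**2 - 19/4*b + 6.
  leading term b**2: no divisor's leading term divides it; move -5/4*b**2 to the remainder.
  leading term b: no divisor's leading term divides it; move -19/4*b to the remainder.
  leading term 1: no divisor's leading term divides it; move 6 to the remainder.
  remainder -5/4*b**2 - 19/4*b + 6 ≠ 0; add h_4 = -5/4*b**2 - 19/4*b + 6 to the basis.

S(f_1,f_3): lcm = a**2. S = -5/4*a*b**2 + 1/4*a*b - 2/7*a - b + 16/7.
  leading term a*b**2: subtract (-5/16*b**2)·f_1 from -5/4*a*b**2 + 1/4*a*b - 2/7*a - b + 16/7 → 1/4*a*b - 2/7*a - 25/16*b**4 + 25/16*b**3 - 5/4*b**2 - b + 16/7
  leading term a*b: subtract (1/16*b)·f_1 from 1/4*a*b - 2/7*a - 25/16*b**4 + 25/16*b**3 - 5/4*b**2 - b + 16/7 → -2/7*a - 25/16*b**4 + 15/8*b**3 - 25/16*b**2 - 3/4*b + 16/7
  leading term a: subtract (-1/14)·f_1 from -2/7*a - 25/16*b**4 + 15/8*b**3 - 25/16*b**2 - 3/4*b + 16/7 → -25/16*b**4 + 15/8*b**3 - 215/112*b**2 - 11/28*b + 2
  leading term b**4: subtract (5/4*b**2)·h_4 from -25/16*b**4 + 15/8*b**3 - 215/112*b**2 - 11/28*b + 2 → 125/16*b**3 - 1055/112*b**2 - 11/28*b + 2
  leading term b**3: subtract (-25/4*b)·h_4 from 125/16*b**3 - 1055/112*b**2 - 11/28*b + 2 → -1095/28*b**2 + 1039/28*b + 2
  leading term b**2: subtract (219/7)·h_4 from -1095/28*b**2 + 1039/28*b + 2 → 1300/7*b - 1300/7
  leading term b: no divisor's leading term divides it; move 1300/7*b to the remainder.
  leading term 1: no divisor's leading term divides it; move -1300/7 to the remainder.
  remainder 1300/7*b - 1300/7 ≠ 0; add h_5 = 1300/7*b - 1300/7 to the basis.

The other S-polynomials (S(f_2,f_3), S(f_1,h_4), S(f_2,h_4), S(f_3,h_4), S(f_1,h_5), S(f_2,h_5), S(f_3,h_5), S(h_4,h_5)) all reduce to 0 modulo the current basis, so we have a Gröbner basis.
Inter-reduce: drop elements whose leading term is divisible by another's, tail-reduce, and make monic.
Reduced Gröbner basis: {a - 1, b - 1}.
Label its elements g_1 = a - 1, g_2 = b - 1.

Reduce p = -3*a - b + 4 modulo G:
  leading term a: subtract (-3)·g_1 from -3*a - b + 4 → -b + 1
  leading term b: subtract (-1)·g_2 from -b + 1 → 0
  normal form = 0.
Since the normal form is 0, p ∈ I.

-3*a - b + 4 lies in I (it reduces to 0).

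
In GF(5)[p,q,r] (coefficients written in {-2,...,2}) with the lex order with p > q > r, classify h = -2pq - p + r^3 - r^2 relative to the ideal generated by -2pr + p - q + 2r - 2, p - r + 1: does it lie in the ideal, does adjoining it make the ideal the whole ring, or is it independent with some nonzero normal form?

-2pq - p + r^3 - r^2 lies in I (it reduces to 0).

First compute the reduced Gröbner basis of I by Buchberger's algorithm.
f_1 = -2pr + p - q + 2r - 2, LT = pr.
f_2 = p - r + 1, LT = p.

S(f_1,f_2): lcm = pr. S = 2p - 2q + r^2 - 2r + 1.
  reduce S modulo (f_1, f_2):
  remainder -2q + r^2 - 1 ≠ 0; add k_3 = -2q + r^2 - 1 to the basis.

The other S-polynomials (S(f_1,k_3), S(f_2,k_3)) all reduce to 0 modulo the current basis, so we have a Gröbner basis.
Inter-reduce: drop elements whose leading term is divisible by another's, tail-reduce, and make monic.
Reduced Gröbner basis: {p - r + 1, q + 2r^2 - 2}.
Label its elements g_1 = p - r + 1, g_2 = q + 2r^2 - 2.

Reduce h = -2pq - p + r^3 - r^2 modulo G:
  leading term pq: subtract (-2q)·g_1 from -2pq - p + r^3 - r^2 → -p - 2qr + 2q + r^3 - r^2
  leading term p: subtract (-1)·g_1 from -p - 2qr + 2q + r^3 - r^2 → -2qr + 2q + r^3 - r^2 - r + 1
  leading term qr: subtract (-2r)·g_2 from -2qr + 2q + r^3 - r^2 - r + 1 → 2q - r^2 + 1
  leading term q: subtract (2)·g_2 from 2q - r^2 + 1 → 0
  normal form = 0.
Since the normal form is 0, h ∈ I.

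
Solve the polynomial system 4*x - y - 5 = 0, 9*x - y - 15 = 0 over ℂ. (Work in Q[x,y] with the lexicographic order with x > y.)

Compute a lex Gröbner basis by Buchberger's algorithm.
f_1 = 4*x - y - 5, LT = x.
f_2 = 9*x - y - 15, LT = x.

S(f_1,f_2): lcm = x. S = -5/36*y + 5/12.
  leading term y: no divisor's leading term divides it; move -5/36*y to the remainder.
  leading term 1: no divisor's leading term divides it; move 5/12 to the remainder.
  remainder -5/36*y + 5/12 ≠ 0; add h_3 = -5/36*y + 5/12 to the basis.

S(f_1,h_3): leading monomials are coprime, so the S-polynomial reduces to 0 (Buchberger's first criterion).
S(f_2,h_3): leading monomials are coprime, so the S-polynomial reduces to 0 (Buchberger's first criterion).
Every S-polynomial of the final basis reduces to 0, so we have a Gröbner basis.
Inter-reduce: drop elements whose leading term is divisible by another's, tail-reduce, and make monic.
Reduced Gröbner basis: {x - 2, y - 3}.

The lex basis is triangular: the last element involves only y. Solving y - 3 = 0 gives y ∈ {3}; substituting each value into the earlier elements determines the remaining variables.
  y = 3: the earlier basis element becomes x - 2 = 0, giving x = 2 — point (2, 3).
Zero-dimensionality of the ideal guarantees finitely many solutions over ℂ.

{(2, 3)}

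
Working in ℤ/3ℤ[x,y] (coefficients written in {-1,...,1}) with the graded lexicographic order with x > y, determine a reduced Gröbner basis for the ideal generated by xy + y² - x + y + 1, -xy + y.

G = {x² + x + 1, xy - y, y² - x - y + 1}

f_1 = xy + y² - x + y + 1, LT = xy.
f_2 = -xy + y, LT = xy.

S(f_1,f_2): lcm = xy. S = y² - x - y + 1.
  leading term y²: no divisor's leading term divides it; move y² to the remainder.
  leading term x: no divisor's leading term divides it; move -x to the remainder.
  leading term y: no divisor's leading term divides it; move -y to the remainder.
  leading term 1: no divisor's leading term divides it; move 1 to the remainder.
  remainder y² - x - y + 1 ≠ 0; add g_3 = y² - x - y + 1 to the basis.

S(f_1,g_3): lcm = xy². S = y³ + x² + y² - x + y.
  leading term y³: subtract (y)·g_3 from y³ + x² + y² - x + y → x² + xy - y² - x
  leading term x²: no divisor's leading term divides it; move x² to the remainder.
  leading term xy: subtract (1)·f_1 from xy - y² - x → y² - y - 1
  leading term y²: subtract (1)·g_3 from y² - y - 1 → x + 1
  leading term x: no divisor's leading term divides it; move x to the remainder.
  leading term 1: no divisor's leading term divides it; move 1 to the remainder.
  remainder x² + x + 1 ≠ 0; add g_4 = x² + x + 1 to the basis.

The other S-polynomials (S(f_2,g_3), S(f_1,g_4), S(f_2,g_4), S(g_3,g_4)) all reduce to 0 modulo the current basis, so we have a Gröbner basis.
Inter-reduce: drop elements whose leading term is divisible by another's, tail-reduce, and make monic.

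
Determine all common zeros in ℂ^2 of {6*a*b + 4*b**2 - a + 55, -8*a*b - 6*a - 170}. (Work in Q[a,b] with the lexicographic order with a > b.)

Compute a lex Gröbner basis by Buchberger's algorithm.
f_1 = 6*a*b - a + 4*b**2 + 55, LT = a*b.
f_2 = -8*a*b - 6*a - 170, LT = a*b.

S(f_1,f_2): lcm = a*b. S = -11/12*a + 2/3*b**2 - 145/12.
  reduce S modulo (f_1, f_2):
  remainder -11/12*a + 2/3*b**2 - 145/12 ≠ 0; add h_3 = -11/12*a + 2/3*b**2 - 145/12 to the basis.

S(f_1,h_3): lcm = a*b. S = -1/6*a + 8/11*b**3 + 2/3*b**2 - 145/11*b + 55/6.
  reduce S modulo (f_1, f_2, h_3):
  remainder 8/11*b**3 + 6/11*b**2 - 145/11*b + 125/11 ≠ 0; add h_4 = 8/11*b**3 + 6/11*b**2 - 145/11*b + 125/11 to the basis.

The other S-polynomials (S(f_2,h_3), S(f_1,h_4), S(f_2,h_4), S(h_3,h_4)) all reduce to 0 modulo the current basis, so we have a Gröbner basis.
Inter-reduce: drop elements whose leading term is divisible by another's, tail-reduce, and make monic.
Reduced Gröbner basis: {a - 8/11*b**2 + 145/11, b**3 + 3/4*b**2 - 145/8*b + 125/8}.

A lex Gröbner basis eliminates variables successively. Here b**3 + 3/4*b**2 - 145/8*b + 125/8 depends only on b, with roots {-5, 17/8 - sqrt(89)/8, sqrt(89)/8 + 17/8}; lifting each root through the earlier basis elements recovers the full solutions.
  b = -5: the earlier basis element becomes a - 5 = 0, giving a = 5 — point (5, -5).
  b = 17/8 - sqrt(89)/8: the earlier basis element becomes a + 17*sqrt(89)/44 + 391/44 = 0, giving a = -391/44 - 17*sqrt(89)/44 — point (-391/44 - 17*sqrt(89)/44, 17/8 - sqrt(89)/8).
  b = sqrt(89)/8 + 17/8: the earlier basis element becomes a - 17*sqrt(89)/44 + 391/44 = 0, giving a = -391/44 + 17*sqrt(89)/44 — point (-391/44 + 17*sqrt(89)/44, sqrt(89)/8 + 17/8).

{(5, -5), (-391/44 - 17*sqrt(89)/44, 17/8 - sqrt(89)/8), (-391/44 + 17*sqrt(89)/44, sqrt(89)/8 + 17/8)}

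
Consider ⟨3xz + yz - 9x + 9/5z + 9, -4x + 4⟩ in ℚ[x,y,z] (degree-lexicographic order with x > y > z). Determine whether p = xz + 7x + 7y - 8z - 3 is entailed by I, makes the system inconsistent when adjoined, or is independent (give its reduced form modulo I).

xz + 7x + 7y - 8z - 3 is independent of I; its normal form modulo I is 7y - 7z + 4.

First compute the reduced Gröbner basis of I by Buchberger's algorithm.
f_1 = 3xz + yz - 9x + 9/5z + 9, LT = xz.
f_2 = -4x + 4, LT = x.

S(f_1,f_2): lcm = xz. S = ⅓yz - 3x + 8/5z + 3.
  leading term yz: no divisor's leading term divides it; move ⅓yz to the remainder.
  leading term x: subtract (¾)·f_2 from -3x + 8/5z + 3 → 8/5z
  leading term z: no divisor's leading term divides it; move 8/5z to the remainder.
  remainder ⅓yz + 8/5z ≠ 0; add h_3 = ⅓yz + 8/5z to the basis.

S(f_1,h_3): lcm = xyz. S = ⅓y²z - 3xy - 24/5xz + ⅗yz + 3y.
  leading term y²z: subtract (y)·h_3 from ⅓y²z - 3xy - 24/5xz + ⅗yz + 3y → -3xy - 24/5xz - yz + 3y
  leading term xy: subtract (¾y)·f_2 from -3xy - 24/5xz - yz + 3y → -24/5xz - yz
  leading term xz: subtract (-8/5)·f_1 from -24/5xz - yz → ⅗yz - 72/5x + 72/25z + 72/5
  leading term yz: subtract (9/5)·h_3 from ⅗yz - 72/5x + 72/25z + 72/5 → -72/5x + 72/5
  leading term x: subtract (18/5)·f_2 from -72/5x + 72/5 → 0
  remainder 0.

S(f_2,h_3): leading monomials are coprime, so the S-polynomial reduces to 0 (Buchberger's first criterion).
Every S-polynomial of the final basis reduces to 0, so we have a Gröbner basis.
Inter-reduce: drop elements whose leading term is divisible by another's, tail-reduce, and make monic.
Reduced Gröbner basis: {yz + 24/5z, x - 1}.
Label its elements g_1 = yz + 24/5z, g_2 = x - 1.

Reduce p = xz + 7x + 7y - 8z - 3 modulo G:
  leading term xz: subtract (z)·g_2 from xz + 7x + 7y - 8z - 3 → 7x + 7y - 7z - 3
  leading term x: subtract (7)·g_2 from 7x + 7y - 7z - 3 → 7y - 7z + 4
  leading term y: no divisor's leading term divides it; move 7y to the remainder.
  leading term z: no divisor's leading term divides it; move -7z to the remainder.
  leading term 1: no divisor's leading term divides it; move 4 to the remainder.
  normal form = 7y - 7z + 4.
The normal form is nonzero, so p ∉ I. Since p minus its normal form lies in I, I + (p) = I + (r) where r = 7y - 7z + 4; decide whether this ideal is the whole ring.
Run Buchberger on G together with r (pairs among the g_i already reduce to 0 since G is a Gröbner basis):
g_1 = yz + 24/5z, LT = yz.
g_2 = x - 1, LT = x.
r = 7y - 7z + 4, LT = y.

S(g_1,g_2): leading monomials are coprime, so the S-polynomial reduces to 0 (Buchberger's first criterion).
S(g_1,r): lcm = yz. S = z² + 148/35z.
  leading term z²: no divisor's leading term divides it; move z² to the remainder.
  leading term z: no divisor's leading term divides it; move 148/35z to the remainder.
  remainder z² + 148/35z ≠ 0; add m_4 = z² + 148/35z to the basis.

S(g_2,r): leading monomials are coprime, so the S-polynomial reduces to 0 (Buchberger's first criterion).
S(g_1,m_4): lcm = yz². S = -148/35yz + 24/5z².
  leading term yz: subtract (-148/35)·g_1 from -148/35yz + 24/5z² → 24/5z² + 3552/175z
  leading term z²: subtract (24/5)·m_4 from 24/5z² + 3552/175z → 0
  remainder 0.

S(g_2,m_4): leading monomials are coprime, so the S-polynomial reduces to 0 (Buchberger's first criterion).
S(r,m_4): leading monomials are coprime, so the S-polynomial reduces to 0 (Buchberger's first criterion).
Every S-polynomial of the final basis reduces to 0, so we have a Gröbner basis.
Inter-reduce: drop elements whose leading term is divisible by another's, tail-reduce, and make monic.
Reduced Gröbner basis: {z² + 148/35z, x - 1, y - z + 4/7}.
The reduced Gröbner basis of I + (p) is {z² + 148/35z, x - 1, y - z + 4/7} ≠ {1}, a proper ideal, so the enlarged system stays consistent: p is independent of I, with normal form 7y - 7z + 4.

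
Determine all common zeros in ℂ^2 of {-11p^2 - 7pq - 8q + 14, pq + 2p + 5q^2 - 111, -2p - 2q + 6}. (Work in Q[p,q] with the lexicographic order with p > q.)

{(-2, 5)}

Compute a lex Gröbner basis by Buchberger's algorithm.
f_1 = -11p^2 - 7pq - 8q + 14, LT = p^2.
f_2 = pq + 2p + 5q^2 - 111, LT = pq.
f_3 = -2p - 2q + 6, LT = p.

S(f_1,f_2): lcm = p^2q. S = -2p^2 - 48/11pq^2 + 111p + 8/11q^2 - 14/11q.
  leading term p^2: subtract (2/11)·f_1 from -2p^2 - 48/11pq^2 + 111p + 8/11q^2 - 14/11q → -48/11pq^2 + 14/11pq + 111p + 8/11q^2 + 2/11q - 28/11
  leading term pq^2: subtract (-48/11q)·f_2 from -48/11pq^2 + 14/11pq + 111p + 8/11q^2 + 2/11q - 28/11 → 10pq + 111p + 240/11q^3 + 8/11q^2 - 5326/11q - 28/11
  leading term pq: subtract (10)·f_2 from 10pq + 111p + 240/11q^3 + 8/11q^2 - 5326/11q - 28/11 → 91p + 240/11q^3 - 542/11q^2 - 5326/11q + 12182/11
  leading term p: subtract (-91/2)·f_3 from 91p + 240/11q^3 - 542/11q^2 - 5326/11q + 12182/11 → 240/11q^3 - 542/11q^2 - 6327/11q + 15185/11
  leading term q^3: no divisor's leading term divides it; move 240/11q^3 to the remainder.
  leading term q^2: no divisor's leading term divides it; move -542/11q^2 to the remainder.
  leading term q: no divisor's leading term divides it; move -6327/11q to the remainder.
  leading term 1: no divisor's leading term divides it; move 15185/11 to the remainder.
  remainder 240/11q^3 - 542/11q^2 - 6327/11q + 15185/11 ≠ 0; add h_4 = 240/11q^3 - 542/11q^2 - 6327/11q + 15185/11 to the basis.

S(f_1,f_3): lcm = p^2. S = -4/11pq + 3p + 8/11q - 14/11.
  leading term pq: subtract (-4/11)·f_2 from -4/11pq + 3p + 8/11q - 14/11 → 41/11p + 20/11q^2 + 8/11q - 458/11
  leading term p: subtract (-41/22)·f_3 from 41/11p + 20/11q^2 + 8/11q - 458/11 → 20/11q^2 - 3q - 335/11
  leading term q^2: no divisor's leading term divides it; move 20/11q^2 to the remainder.
  leading term q: no divisor's leading term divides it; move -3q to the remainder.
  leading term 1: no divisor's leading term divides it; move -335/11 to the remainder.
  remainder 20/11q^2 - 3q - 335/11 ≠ 0; add h_5 = 20/11q^2 - 3q - 335/11 to the basis.

S(f_2,f_3): lcm = pq. S = 2p + 4q^2 + 3q - 111.
  leading term p: subtract (-1)·f_3 from 2p + 4q^2 + 3q - 111 → 4q^2 + q - 105
  leading term q^2: subtract (11/5)·h_5 from 4q^2 + q - 105 → 38/5q - 38
  leading term q: no divisor's leading term divides it; move 38/5q to the remainder.
  leading term 1: no divisor's leading term divides it; move -38 to the remainder.
  remainder 38/5q - 38 ≠ 0; add h_6 = 38/5q - 38 to the basis.

The other S-polynomials (S(f_1,h_4), S(f_2,h_4), S(f_3,h_4), S(f_1,h_5), S(f_2,h_5), S(f_3,h_5), S(h_4,h_5), S(f_1,h_6), S(f_2,h_6), S(f_3,h_6), S(h_4,h_6), S(h_5,h_6)) all reduce to 0 modulo the current basis, so we have a Gröbner basis.
Inter-reduce: drop elements whose leading term is divisible by another's, tail-reduce, and make monic.
Reduced Gröbner basis: {p + 2, q - 5}.

Elimination: the polynomial q - 5 lies in the elimination ideal for q, so q ∈ {5}. For each such q, the remaining basis elements (now univariate) give the rest of the solution.
  q = 5: the earlier basis element becomes p + 2 = 0, giving p = -2 — point (-2, 5).
A lex Gröbner basis triangularizes the system, enabling back-substitution.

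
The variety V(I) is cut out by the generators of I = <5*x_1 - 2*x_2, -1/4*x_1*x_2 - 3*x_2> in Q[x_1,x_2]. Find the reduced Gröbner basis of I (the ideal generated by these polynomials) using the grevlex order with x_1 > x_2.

G = {x_2**2 + 30*x_2, x_1 - 2/5*x_2}

f_1 = 5*x_1 - 2*x_2, LT = x_1.
f_2 = -1/4*x_1*x_2 - 3*x_2, LT = x_1*x_2.

S(f_1,f_2): lcm = x_1*x_2. S = -2/5*x_2**2 - 12*x_2.
  leading term x_2**2: no divisor's leading term divides it; move -2/5*x_2**2 to the remainder.
  leading term x_2: no divisor's leading term divides it; move -12*x_2 to the remainder.
  remainder -2/5*x_2**2 - 12*x_2 ≠ 0; add g_3 = -2/5*x_2**2 - 12*x_2 to the basis.

S(f_1,g_3): leading monomials are coprime, so the S-polynomial reduces to 0 (Buchberger's first criterion).
S(f_2,g_3): lcm = x_1*x_2**2. S = -30*x_1*x_2 + 12*x_2**2.
  leading term x_1*x_2: subtract (-6*x_2)·f_1 from -30*x_1*x_2 + 12*x_2**2 → 0
  remainder 0.

Every S-polynomial of the final basis reduces to 0, so we have a Gröbner basis.
Inter-reduce: drop elements whose leading term is divisible by another's, tail-reduce, and make monic.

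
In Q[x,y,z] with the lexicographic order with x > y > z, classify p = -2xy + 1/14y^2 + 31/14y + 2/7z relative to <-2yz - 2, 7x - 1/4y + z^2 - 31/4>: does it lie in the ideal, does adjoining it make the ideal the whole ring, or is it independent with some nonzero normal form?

First compute the reduced Gröbner basis of I by Buchberger's algorithm.
f_1 = -2yz - 2, LT = yz.
f_2 = 7x - 1/4y + z^2 - 31/4, LT = x.

The S-polynomials (S(f_1,f_2)) all reduce to 0 modulo the current basis, so we have a Gröbner basis.
Inter-reduce: drop elements whose leading term is divisible by another's, tail-reduce, and make monic.
Reduced Gröbner basis: {x - 1/28y + 1/7z^2 - 31/28, yz + 1}.
Label its elements g_1 = x - 1/28y + 1/7z^2 - 31/28, g_2 = yz + 1.

Reduce p = -2xy + 1/14y^2 + 31/14y + 2/7z modulo G:
  leading term xy: subtract (-2y)·g_1 from -2xy + 1/14y^2 + 31/14y + 2/7z → 2/7yz^2 + 2/7z
  leading term yz^2: subtract (2/7z)·g_2 from 2/7yz^2 + 2/7z → 0
  normal form = 0.
Since the normal form is 0, p ∈ I.

The remainder on division by a Gröbner basis is unique — it is the normal form.

-2xy + 1/14y^2 + 31/14y + 2/7z lies in I (it reduces to 0).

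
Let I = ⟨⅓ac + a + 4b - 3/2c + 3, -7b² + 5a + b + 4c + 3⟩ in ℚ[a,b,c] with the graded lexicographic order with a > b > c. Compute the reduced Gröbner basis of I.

f_1 = ⅓ac + a + 4b - 3/2c + 3, LT = ac.
f_2 = -7b² + 5a + b + 4c + 3, LT = b².

The S-polynomials (S(f_1,f_2)) all reduce to 0 modulo the current basis, so we have a Gröbner basis.

G = {ac + 3a + 12b - 9/2c + 9, b² - 5/7a - 1/7b - 4/7c - 3/7}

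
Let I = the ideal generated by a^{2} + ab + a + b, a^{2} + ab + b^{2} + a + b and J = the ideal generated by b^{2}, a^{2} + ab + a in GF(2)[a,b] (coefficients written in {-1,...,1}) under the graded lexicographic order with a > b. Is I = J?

No, the ideals differ.

Equality of ideals is decidable: compute both reduced Gröbner bases (unique for the ordering) and check whether they agree.
Buchberger on the first generating set:
f_1 = a^{2} + ab + a + b, LT = a^{2}.
f_2 = a^{2} + ab + b^{2} + a + b, LT = a^{2}.

S(f_1,f_2): lcm = a^{2}. S = b^{2}.
  leading term b^{2}: no divisor's leading term divides it; move b^{2} to the remainder.
  remainder b^{2} ≠ 0; add g_3 = b^{2} to the basis.

The other S-polynomials (S(f_1,g_3), S(f_2,g_3)) all reduce to 0 modulo the current basis, so we have a Gröbner basis.
Inter-reduce: drop elements whose leading term is divisible by another's, tail-reduce, and make monic.
Reduced Gröbner basis: {a^{2} + ab + a + b, b^{2}}.

Buchberger on the second generating set:
h_1 = b^{2}, LT = b^{2}.
h_2 = a^{2} + ab + a, LT = a^{2}.

The S-polynomials (S(h_1,h_2)) all reduce to 0 modulo the current basis, so we have a Gröbner basis.
Inter-reduce: drop elements whose leading term is divisible by another's, tail-reduce, and make monic.
Reduced Gröbner basis: {a^{2} + ab + a, b^{2}}.

Since the reduced bases disagree, the two ideals are not the same.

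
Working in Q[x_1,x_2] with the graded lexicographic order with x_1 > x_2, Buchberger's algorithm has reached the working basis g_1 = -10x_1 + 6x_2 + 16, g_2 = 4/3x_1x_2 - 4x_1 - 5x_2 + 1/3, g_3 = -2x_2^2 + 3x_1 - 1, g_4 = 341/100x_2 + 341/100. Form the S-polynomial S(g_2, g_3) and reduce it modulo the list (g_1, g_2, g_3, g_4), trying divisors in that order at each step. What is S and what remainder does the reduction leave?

lcm(LM(g_2), LM(g_3)) = x_1x_2^2.
S = (lcm/LT(g_2))·g_2 − (lcm/LT(g_3))·g_3 = 3/2x_1^2 - 3x_1x_2 - 15/4x_2^2 - 1/2x_1 + 1/4x_2.
Reduce S modulo (g_1, g_2, g_3, g_4) in that order:
  leading term x_1^2: subtract (-3/20x_1)·g_1 from 3/2x_1^2 - 3x_1x_2 - 15/4x_2^2 - 1/2x_1 + 1/4x_2 → -21/10x_1x_2 - 15/4x_2^2 + 19/10x_1 + 1/4x_2
  leading term x_1x_2: subtract (21/100x_2)·g_1 from -21/10x_1x_2 - 15/4x_2^2 + 19/10x_1 + 1/4x_2 → -501/100x_2^2 + 19/10x_1 - 311/100x_2
  leading term x_2^2: subtract (501/200)·g_3 from -501/100x_2^2 + 19/10x_1 - 311/100x_2 → -1123/200x_1 - 311/100x_2 + 501/200
  leading term x_1: subtract (1123/2000)·g_1 from -1123/200x_1 - 311/100x_2 + 501/200 → -6479/1000x_2 - 6479/1000
  leading term x_2: subtract (-19/10)·g_4 from -6479/1000x_2 - 6479/1000 → 0
The remainder is 0, so this S-polynomial contributes no new basis element.

S(g_2, g_3) = 3/2x_1^2 - 3x_1x_2 - 15/4x_2^2 - 1/2x_1 + 1/4x_2; remainder on division = 0.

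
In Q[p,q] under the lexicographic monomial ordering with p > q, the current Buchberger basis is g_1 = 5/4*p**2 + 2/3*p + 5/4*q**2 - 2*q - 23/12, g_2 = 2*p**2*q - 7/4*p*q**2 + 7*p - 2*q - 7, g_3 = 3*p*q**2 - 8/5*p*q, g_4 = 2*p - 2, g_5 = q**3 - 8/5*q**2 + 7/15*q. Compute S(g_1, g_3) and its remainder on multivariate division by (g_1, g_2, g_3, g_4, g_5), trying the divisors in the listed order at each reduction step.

lcm(LM(g_1), LM(g_3)) = p**2*q**2.
S = (lcm/LT(g_1))·g_1 − (lcm/LT(g_3))·g_3 = 8/15*p**2*q + 8/15*p*q**2 + q**4 - 8/5*q**3 - 23/15*q**2.
Reduce S modulo (g_1, g_2, g_3, g_4, g_5) in that order:
  leading term p**2*q: subtract (32/75*q)·g_1 from 8/15*p**2*q + 8/15*p*q**2 + q**4 - 8/5*q**3 - 23/15*q**2 → 8/15*p*q**2 - 64/225*p*q + q**4 - 32/15*q**3 - 17/25*q**2 + 184/225*q
  leading term p*q**2: subtract (8/45)·g_3 from 8/15*p*q**2 - 64/225*p*q + q**4 - 32/15*q**3 - 17/25*q**2 + 184/225*q → q**4 - 32/15*q**3 - 17/25*q**2 + 184/225*q
  leading term q**4: subtract (q)·g_5 from q**4 - 32/15*q**3 - 17/25*q**2 + 184/225*q → -8/15*q**3 - 86/75*q**2 + 184/225*q
  leading term q**3: subtract (-8/15)·g_5 from -8/15*q**3 - 86/75*q**2 + 184/225*q → -2*q**2 + 16/15*q
  leading term q**2: no divisor's leading term divides it; move -2*q**2 to the remainder.
  leading term q: no divisor's leading term divides it; move 16/15*q to the remainder.
The remainder -2*q**2 + 16/15*q is nonzero, so it would be added as the next basis element.

S(g_1, g_3) = 8/15*p**2*q + 8/15*p*q**2 + q**4 - 8/5*q**3 - 23/15*q**2; remainder on division = -2*q**2 + 16/15*q.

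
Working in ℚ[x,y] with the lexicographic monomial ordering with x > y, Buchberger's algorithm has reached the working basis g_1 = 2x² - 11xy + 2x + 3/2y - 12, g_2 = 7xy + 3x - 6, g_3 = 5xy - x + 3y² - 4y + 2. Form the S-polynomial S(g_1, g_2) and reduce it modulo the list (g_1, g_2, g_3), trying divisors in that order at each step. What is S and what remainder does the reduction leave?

S(g_1, g_2) = -3/7x² - 11/2xy² + xy + 6/7x + ¾y² - 6y; remainder on division = 6/7x + ¾y² - 291/28y - 12/7.

lcm(LM(g_1), LM(g_2)) = x²y.
S = (lcm/LT(g_1))·g_1 − (lcm/LT(g_2))·g_2 = -3/7x² - 11/2xy² + xy + 6/7x + ¾y² - 6y.
Reduce S modulo (g_1, g_2, g_3) in that order:
  leading term x²: subtract (-3/14)·g_1 from -3/7x² - 11/2xy² + xy + 6/7x + ¾y² - 6y → -11/2xy² - 19/14xy + 9/7x + ¾y² - 159/28y - 18/7
  leading term xy²: subtract (-11/14y)·g_2 from -11/2xy² - 19/14xy + 9/7x + ¾y² - 159/28y - 18/7 → xy + 9/7x + ¾y² - 291/28y - 18/7
  leading term xy: subtract (1/7)·g_2 from xy + 9/7x + ¾y² - 291/28y - 18/7 → 6/7x + ¾y² - 291/28y - 12/7
  leading term x: no divisor's leading term divides it; move 6/7x to the remainder.
  leading term y²: no divisor's leading term divides it; move ¾y² to the remainder.
  leading term y: no divisor's leading term divides it; move -291/28y to the remainder.
  leading term 1: no divisor's leading term divides it; move -12/7 to the remainder.
The remainder 6/7x + ¾y² - 291/28y - 12/7 is nonzero, so it would be added as the next basis element.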